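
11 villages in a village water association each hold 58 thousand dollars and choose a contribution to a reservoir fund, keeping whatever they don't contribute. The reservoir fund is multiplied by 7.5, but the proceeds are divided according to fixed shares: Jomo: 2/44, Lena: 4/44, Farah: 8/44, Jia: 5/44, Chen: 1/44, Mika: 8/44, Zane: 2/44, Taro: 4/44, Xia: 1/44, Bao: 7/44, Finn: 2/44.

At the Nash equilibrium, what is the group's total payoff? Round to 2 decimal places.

For player j, contributing a unit is worthwhile iff 7.5 × (j's share) ≥ 1, i.e. iff j's share is at least 0.1333.
Farah, Mika and Bao clear that bar, contributing 58 each; the remaining 8 contribute 0. Total contributed: 174.
The reservoir fund pays out 7.5 × 174 = 1305.00 in total (split across the unequal shares, but the aggregate is all that matters for the group sum).
The 8 free-riders keep 58 each, adding 464. Group total = 464 + 1305.00 = 1769.00.

1769.00 thousand dollars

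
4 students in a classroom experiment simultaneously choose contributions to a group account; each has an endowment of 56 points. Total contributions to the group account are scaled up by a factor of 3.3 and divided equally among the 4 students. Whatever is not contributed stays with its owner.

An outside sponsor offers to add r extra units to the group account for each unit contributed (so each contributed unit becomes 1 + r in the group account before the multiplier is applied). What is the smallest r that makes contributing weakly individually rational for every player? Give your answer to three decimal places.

0.212

With matching at rate r, one contributed unit becomes (1 + r) in the group account and returns 3.3 × (1 + r) / 4 to the contributor.
Setting this equal to 1: 1 + r = 4/3.3 = 1.2121.
So the minimum matching rate is r = 1.2121 − 1 = 0.212.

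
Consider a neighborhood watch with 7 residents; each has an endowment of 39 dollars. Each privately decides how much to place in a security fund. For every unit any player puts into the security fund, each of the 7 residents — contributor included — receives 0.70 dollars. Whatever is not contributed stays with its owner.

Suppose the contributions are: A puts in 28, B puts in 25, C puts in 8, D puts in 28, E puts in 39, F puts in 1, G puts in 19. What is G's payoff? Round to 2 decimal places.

Total contributed: 28 + 25 + 8 + 28 + 39 + 1 + 19 = 148.
Each receives 0.70 × 148 = 103.60 from the security fund.
G keeps 39 − 19 = 20, so G's payoff is 20 + 103.60 = 123.60.

123.60 dollars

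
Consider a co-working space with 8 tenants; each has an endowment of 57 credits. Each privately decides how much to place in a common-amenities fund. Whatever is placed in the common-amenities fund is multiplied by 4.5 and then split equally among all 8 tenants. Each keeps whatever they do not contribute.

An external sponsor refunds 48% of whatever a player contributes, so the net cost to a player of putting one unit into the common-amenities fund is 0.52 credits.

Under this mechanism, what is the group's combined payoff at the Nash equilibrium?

2270.88 credits

Under the mechanism each unit contributed yields (4.5/8) / 0.52 = 1.0817 back to its contributor per unit of net cost, which exceeds 1, making full contribution the dominant choice for everyone.
At the Nash equilibrium everyone contributes 57. Group total payoff = 8 × (57 × 0.48 + 4.5 × 57) = 2270.88.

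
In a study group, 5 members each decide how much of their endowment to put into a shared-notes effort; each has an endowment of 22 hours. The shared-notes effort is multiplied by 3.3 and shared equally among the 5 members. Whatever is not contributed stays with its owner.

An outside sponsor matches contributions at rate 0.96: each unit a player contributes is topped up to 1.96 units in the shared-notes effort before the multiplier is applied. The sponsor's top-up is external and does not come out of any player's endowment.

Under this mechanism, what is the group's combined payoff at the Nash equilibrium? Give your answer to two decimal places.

With the mechanism, a contributed unit returns 3.3 × 1.96 / 5 = 1.2936 per unit of net cost to the contributor — now above 1 — so contributing fully is weakly dominant for every player.
So the Nash equilibrium is full contribution by all 5; the group earns 3.3 × 1.96 × 110 = 711.48.

711.48 hours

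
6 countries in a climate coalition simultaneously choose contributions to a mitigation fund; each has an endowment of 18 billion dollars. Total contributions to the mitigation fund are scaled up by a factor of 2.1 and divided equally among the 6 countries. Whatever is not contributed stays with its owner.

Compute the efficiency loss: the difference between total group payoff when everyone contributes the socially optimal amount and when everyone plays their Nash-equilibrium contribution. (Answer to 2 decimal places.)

Each contributed unit returns 2.1/6 = 0.3500 to its contributor — below 1 — so contributing 0 is dominant for every player. At the Nash equilibrium everyone keeps their 18, and the group total is 6 × 18 = 108.
Each contributed unit returns 2.100 to the group as a whole (0.3500 to each of 6 players), which exceeds 1, so the social optimum is full contribution: group total = 2.100 × 108 = 226.80.
Efficiency loss = 226.80 − 108 = 118.80.

118.80 billion dollars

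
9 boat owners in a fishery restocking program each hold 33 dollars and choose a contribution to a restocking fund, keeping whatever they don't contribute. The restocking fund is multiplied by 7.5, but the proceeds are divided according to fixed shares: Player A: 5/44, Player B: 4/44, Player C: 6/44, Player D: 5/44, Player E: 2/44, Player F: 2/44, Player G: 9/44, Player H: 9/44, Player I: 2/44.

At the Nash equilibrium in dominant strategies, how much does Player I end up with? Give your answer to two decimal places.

Player j's private return per contributed unit is 7.5 × (j's share). Contributing is weakly dominant for j when that share is at least 1/7.5 = 0.1333, and contributing 0 is dominant otherwise.
The shares above 0.1333 belong to Player C, Player G and Player H, contributing 33 each; the remaining 6 contribute 0. Total contributed: 99.
Player I keeps 33 and receives 7.5 × 99 × 2/44 = 33.75 from the restocking fund, for a payoff of 66.75.

66.75 dollars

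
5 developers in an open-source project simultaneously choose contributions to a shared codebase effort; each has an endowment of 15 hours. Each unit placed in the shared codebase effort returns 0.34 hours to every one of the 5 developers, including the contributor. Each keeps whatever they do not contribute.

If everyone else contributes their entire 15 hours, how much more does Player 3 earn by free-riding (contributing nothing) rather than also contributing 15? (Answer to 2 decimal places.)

9.90 hours

Switching from a contribution of 15 to 0 lets Player 3 keep an extra 15 hours, but lowers the shared codebase effort by 15, which costs Player 3 their own share of that drop: 0.34 × 15 = 5.10.
Net gain = 15 − 5.10 = 9.90. The private return per contributed unit (0.34) is below 1, so free-riding is indeed the best response regardless of what the others do.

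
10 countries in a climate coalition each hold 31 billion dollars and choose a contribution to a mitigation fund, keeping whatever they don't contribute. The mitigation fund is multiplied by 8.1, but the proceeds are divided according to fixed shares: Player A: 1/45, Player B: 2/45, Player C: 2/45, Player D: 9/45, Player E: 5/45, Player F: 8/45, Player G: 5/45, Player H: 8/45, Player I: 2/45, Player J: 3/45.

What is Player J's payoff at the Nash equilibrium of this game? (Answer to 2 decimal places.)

Player j's private return per contributed unit is 8.1 × (j's share). Contributing is weakly dominant for j when that share is at least 1/8.1 = 0.1235, and contributing 0 is dominant otherwise.
Player D, Player F and Player H clear that bar, contributing 31 each; the remaining 7 contribute 0. Total contributed: 93.
Player J keeps 31 and receives 8.1 × 93 × 3/45 = 50.22 from the mitigation fund, for a payoff of 81.22.

81.22 billion dollars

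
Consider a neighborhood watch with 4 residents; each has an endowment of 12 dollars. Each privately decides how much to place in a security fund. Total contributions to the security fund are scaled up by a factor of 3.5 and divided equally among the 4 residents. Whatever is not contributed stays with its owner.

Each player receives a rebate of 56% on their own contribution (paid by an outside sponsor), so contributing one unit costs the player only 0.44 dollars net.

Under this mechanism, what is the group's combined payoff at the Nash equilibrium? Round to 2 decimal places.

194.88 dollars

Under the mechanism each unit contributed yields (3.5/4) / 0.44 = 1.9886 back to its contributor per unit of net cost, which exceeds 1, making full contribution the dominant choice for everyone.
So the Nash equilibrium is full contribution by all 4; the group earns 4 × (12 × 0.56 + 3.5 × 12) = 194.88.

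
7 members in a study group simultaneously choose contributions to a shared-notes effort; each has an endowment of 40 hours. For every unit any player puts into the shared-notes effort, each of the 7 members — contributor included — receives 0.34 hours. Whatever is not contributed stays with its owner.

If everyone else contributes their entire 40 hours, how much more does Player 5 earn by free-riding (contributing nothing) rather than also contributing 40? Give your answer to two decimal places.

Switching from a contribution of 40 to 0 lets Player 5 keep an extra 40 hours, but lowers the shared-notes effort by 40, which costs Player 5 their own share of that drop: 0.34 × 40 = 13.60.
Net gain = 40 − 13.60 = 26.40. The private return per contributed unit (0.34) is below 1, so free-riding is indeed the best response regardless of what the others do.

26.40 hours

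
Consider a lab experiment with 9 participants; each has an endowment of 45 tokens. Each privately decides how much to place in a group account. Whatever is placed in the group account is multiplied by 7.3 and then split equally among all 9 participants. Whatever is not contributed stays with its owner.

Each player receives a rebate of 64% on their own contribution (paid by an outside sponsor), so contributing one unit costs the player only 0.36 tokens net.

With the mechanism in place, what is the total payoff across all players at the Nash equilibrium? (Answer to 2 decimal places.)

With the mechanism, a contributed unit returns (7.3/9) / 0.36 = 2.2531 per unit of net cost to the contributor — now above 1 — so contributing fully is weakly dominant for every player.
At the Nash equilibrium everyone contributes 45. Group total payoff = 9 × (45 × 0.64 + 7.3 × 45) = 3215.70.

3215.70 tokens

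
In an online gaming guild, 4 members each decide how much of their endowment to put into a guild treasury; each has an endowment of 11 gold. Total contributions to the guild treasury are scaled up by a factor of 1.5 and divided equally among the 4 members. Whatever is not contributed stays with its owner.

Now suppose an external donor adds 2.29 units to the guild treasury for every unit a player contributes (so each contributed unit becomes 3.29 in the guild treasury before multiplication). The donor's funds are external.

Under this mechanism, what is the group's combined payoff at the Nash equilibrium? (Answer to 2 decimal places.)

Under the mechanism each unit contributed yields 1.5 × 3.29 / 4 = 1.2338 back to its contributor per unit of net cost, which exceeds 1, making full contribution the dominant choice for everyone.
At the Nash equilibrium everyone contributes 11. Group total payoff = 1.5 × 3.29 × 44 = 217.14.

217.14 gold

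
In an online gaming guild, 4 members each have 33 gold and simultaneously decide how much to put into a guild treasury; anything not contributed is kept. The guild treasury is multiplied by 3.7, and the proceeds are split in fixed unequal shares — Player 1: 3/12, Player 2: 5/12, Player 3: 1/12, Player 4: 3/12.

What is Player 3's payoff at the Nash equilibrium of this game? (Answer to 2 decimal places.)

43.18 gold

Player j's private return per contributed unit is 3.7 × (j's share). Contributing is weakly dominant for j when that share is at least 1/3.7 = 0.2703, and contributing 0 is dominant otherwise.
Player 2 alone (share 5/12) is above the threshold, contributing 33; the remaining 3 contribute 0. Total contributed: 33.
Player 3 keeps 33 and receives 3.7 × 33 × 1/12 = 10.18 from the guild treasury, for a payoff of 43.18.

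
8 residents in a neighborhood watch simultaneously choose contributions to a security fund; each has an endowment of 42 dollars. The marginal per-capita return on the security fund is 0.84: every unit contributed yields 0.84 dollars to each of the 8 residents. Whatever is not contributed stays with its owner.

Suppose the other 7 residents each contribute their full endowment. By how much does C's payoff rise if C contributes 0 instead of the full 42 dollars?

Switching from a contribution of 42 to 0 lets C keep an extra 42 dollars, but lowers the security fund by 42, which costs C their own share of that drop: 0.84 × 42 = 35.28.
Net gain = 42 − 35.28 = 6.72. The private return per contributed unit (0.84) is below 1, so free-riding is indeed the best response regardless of what the others do.

6.72 dollars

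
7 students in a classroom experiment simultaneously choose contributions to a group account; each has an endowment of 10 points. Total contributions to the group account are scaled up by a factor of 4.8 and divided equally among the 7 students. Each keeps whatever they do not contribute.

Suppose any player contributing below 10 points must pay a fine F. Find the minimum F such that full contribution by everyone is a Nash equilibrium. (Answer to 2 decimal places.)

Given the others contribute fully, the best deviation is to contribute 0 (any partial contribution still incurs the fine and gives up units whose private return 0.6857 is below 1).
Deviating from 10 to 0 saves 10 points but forfeits the deviator's share of the drop in the group account: 4.8/7 × 10 = 6.86.
So the deviation gain is 10 − 6.86 = 3.14, and the fine must be at least 3.14 points to wipe it out.

3.14 points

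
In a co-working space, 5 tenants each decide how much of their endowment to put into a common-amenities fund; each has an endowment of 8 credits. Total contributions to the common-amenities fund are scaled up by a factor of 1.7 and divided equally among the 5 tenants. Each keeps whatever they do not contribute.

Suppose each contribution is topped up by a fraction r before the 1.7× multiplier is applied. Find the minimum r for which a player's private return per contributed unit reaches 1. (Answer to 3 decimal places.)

1.941

With matching at rate r, one contributed unit becomes (1 + r) in the common-amenities fund and returns 1.7 × (1 + r) / 5 to the contributor.
Setting this equal to 1: 1 + r = 5/1.7 = 2.9412.
So the minimum matching rate is r = 2.9412 − 1 = 1.941.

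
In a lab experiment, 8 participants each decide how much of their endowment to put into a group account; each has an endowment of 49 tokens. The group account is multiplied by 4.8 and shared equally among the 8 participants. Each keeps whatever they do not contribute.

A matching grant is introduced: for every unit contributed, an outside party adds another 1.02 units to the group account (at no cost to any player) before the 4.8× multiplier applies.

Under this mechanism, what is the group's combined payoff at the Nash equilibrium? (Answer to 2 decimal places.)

3800.83 tokens

With the mechanism, a contributed unit returns 4.8 × 2.02 / 8 = 1.2120 per unit of net cost to the contributor — now above 1 — so contributing fully is weakly dominant for every player.
So the Nash equilibrium is full contribution by all 8; the group earns 4.8 × 2.02 × 392 = 3800.83.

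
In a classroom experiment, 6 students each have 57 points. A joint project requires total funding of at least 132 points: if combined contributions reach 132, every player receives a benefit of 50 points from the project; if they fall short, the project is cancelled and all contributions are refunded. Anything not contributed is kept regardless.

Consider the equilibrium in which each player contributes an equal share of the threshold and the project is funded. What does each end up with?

Equal share of the threshold: 132/6 = 22.
At this profile no one gains by cutting their contribution: any cut drops the total below 132, the project is cancelled, contributions are refunded, and the deviator ends with 57, which is less than 57 − 22 + 50 = 85. Contributing more than 22 just wastes the excess. So contributing exactly 22 is a best response.
Each player's payoff: 57 − 22 + 50 = 85.

85 points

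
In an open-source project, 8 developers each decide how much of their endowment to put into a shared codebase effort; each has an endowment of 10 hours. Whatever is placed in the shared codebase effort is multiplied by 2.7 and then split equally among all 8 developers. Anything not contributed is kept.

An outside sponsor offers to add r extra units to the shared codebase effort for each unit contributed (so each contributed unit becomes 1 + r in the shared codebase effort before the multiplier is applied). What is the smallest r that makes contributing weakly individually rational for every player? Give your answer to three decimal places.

1.963

With matching at rate r, one contributed unit becomes (1 + r) in the shared codebase effort and returns 2.7 × (1 + r) / 8 to the contributor.
Setting this equal to 1: 1 + r = 8/2.7 = 2.9630.
So the minimum matching rate is r = 2.9630 − 1 = 1.963.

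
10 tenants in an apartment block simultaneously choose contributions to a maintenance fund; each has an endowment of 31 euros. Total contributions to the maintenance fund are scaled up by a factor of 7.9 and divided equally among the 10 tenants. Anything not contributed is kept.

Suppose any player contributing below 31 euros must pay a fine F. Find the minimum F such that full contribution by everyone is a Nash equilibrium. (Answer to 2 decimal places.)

Given the others contribute fully, the best deviation is to contribute 0 (any partial contribution still incurs the fine and gives up units whose private return 0.7900 is below 1).
Deviating from 31 to 0 saves 31 euros but forfeits the deviator's share of the drop in the maintenance fund: 7.9/10 × 31 = 24.49.
So the deviation gain is 31 − 24.49 = 6.51, and the fine must be at least 6.51 euros to wipe it out.

6.51 euros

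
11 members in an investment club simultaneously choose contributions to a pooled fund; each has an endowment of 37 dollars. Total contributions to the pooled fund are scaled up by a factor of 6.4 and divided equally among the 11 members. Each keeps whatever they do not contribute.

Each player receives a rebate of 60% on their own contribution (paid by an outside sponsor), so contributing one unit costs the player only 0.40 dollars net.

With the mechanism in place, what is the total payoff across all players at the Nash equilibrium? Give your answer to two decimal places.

Under the mechanism each unit contributed yields (6.4/11) / 0.40 = 1.4545 back to its contributor per unit of net cost, which exceeds 1, making full contribution the dominant choice for everyone.
So the Nash equilibrium is full contribution by all 11; the group earns 11 × (37 × 0.60 + 6.4 × 37) = 2849.00.

2849.00 dollars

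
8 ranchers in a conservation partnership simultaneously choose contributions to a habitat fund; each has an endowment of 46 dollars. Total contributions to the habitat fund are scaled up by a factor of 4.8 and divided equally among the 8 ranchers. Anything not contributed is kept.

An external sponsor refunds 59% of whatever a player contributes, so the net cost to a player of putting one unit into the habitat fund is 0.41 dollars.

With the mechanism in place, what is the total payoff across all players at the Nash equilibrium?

The effective private return per unit is now (4.8/8) / 0.41 = 1.4634 > 1, so every player's dominant strategy flips to full contribution.
So the Nash equilibrium is full contribution by all 8; the group earns 8 × (46 × 0.59 + 4.8 × 46) = 1983.52.

1983.52 dollars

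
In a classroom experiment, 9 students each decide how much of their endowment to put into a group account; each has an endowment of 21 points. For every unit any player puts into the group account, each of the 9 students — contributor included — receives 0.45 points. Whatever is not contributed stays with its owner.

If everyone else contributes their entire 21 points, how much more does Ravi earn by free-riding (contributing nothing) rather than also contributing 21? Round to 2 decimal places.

Switching from a contribution of 21 to 0 lets Ravi keep an extra 21 points, but lowers the group account by 21, which costs Ravi their own share of that drop: 0.45 × 21 = 9.45.
Net gain = 21 − 9.45 = 11.55. The private return per contributed unit (0.45) is below 1, so free-riding is indeed the best response regardless of what the others do.

11.55 points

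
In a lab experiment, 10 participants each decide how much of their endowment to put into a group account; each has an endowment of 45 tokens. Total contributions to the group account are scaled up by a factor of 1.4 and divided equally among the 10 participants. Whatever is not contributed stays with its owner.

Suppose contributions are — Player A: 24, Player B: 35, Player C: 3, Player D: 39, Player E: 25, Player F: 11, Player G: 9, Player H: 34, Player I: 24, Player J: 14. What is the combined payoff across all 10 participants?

Total contributed: 24 + 35 + 3 + 39 + 25 + 11 + 9 + 34 + 24 + 14 = 218; total kept: 10 × 45 − 218 = 232.
The group account pays out 1.4 × 218 = 305.20 in aggregate.
Group total = 232 + 305.20 = 537.20.

537.20 tokens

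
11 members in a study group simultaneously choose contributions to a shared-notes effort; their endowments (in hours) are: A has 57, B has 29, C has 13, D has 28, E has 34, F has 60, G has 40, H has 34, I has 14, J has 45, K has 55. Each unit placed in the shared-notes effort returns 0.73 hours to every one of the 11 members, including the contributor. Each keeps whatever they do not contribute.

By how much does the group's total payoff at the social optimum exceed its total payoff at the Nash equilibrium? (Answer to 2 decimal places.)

The private return per contributed unit is 0.73 < 1 for everyone, so the Nash equilibrium is zero contribution and the group total is Σ E_j = 57 + 29 + 13 + 28 + 34 + 60 + 40 + 34 + 14 + 45 + 55 = 409.
Each contributed unit returns 8.030 to the group, so the social optimum is full contribution by everyone: group total = 8.030 × 409 = 3284.27.
Efficiency loss = (8.030 − 1) × 409 = 2875.27.

2875.27 hours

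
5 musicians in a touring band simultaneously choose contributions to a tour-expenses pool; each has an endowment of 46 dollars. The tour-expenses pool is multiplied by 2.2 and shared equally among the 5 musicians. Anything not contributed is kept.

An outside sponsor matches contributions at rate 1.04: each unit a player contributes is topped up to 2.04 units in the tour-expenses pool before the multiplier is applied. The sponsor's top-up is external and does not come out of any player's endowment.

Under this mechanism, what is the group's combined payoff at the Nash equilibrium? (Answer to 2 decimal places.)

230.00 dollars

The effective private return is 2.2 × 2.04 / 5 = 0.8976, which is still under 1, so the mechanism doesn't change anyone's dominant strategy: zero contribution.
At the Nash equilibrium no one contributes; group total payoff = 5 × 46 = 230.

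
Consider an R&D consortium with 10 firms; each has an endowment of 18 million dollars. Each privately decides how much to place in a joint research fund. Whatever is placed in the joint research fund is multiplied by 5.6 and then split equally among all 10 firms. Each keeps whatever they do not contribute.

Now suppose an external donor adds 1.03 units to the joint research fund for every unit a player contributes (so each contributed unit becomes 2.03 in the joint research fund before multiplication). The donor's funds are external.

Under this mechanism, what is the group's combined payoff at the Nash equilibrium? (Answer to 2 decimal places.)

With the mechanism, a contributed unit returns 5.6 × 2.03 / 10 = 1.1368 per unit of net cost to the contributor — now above 1 — so contributing fully is weakly dominant for every player.
At the Nash equilibrium everyone contributes 18. Group total payoff = 5.6 × 2.03 × 180 = 2046.24.

2046.24 million dollars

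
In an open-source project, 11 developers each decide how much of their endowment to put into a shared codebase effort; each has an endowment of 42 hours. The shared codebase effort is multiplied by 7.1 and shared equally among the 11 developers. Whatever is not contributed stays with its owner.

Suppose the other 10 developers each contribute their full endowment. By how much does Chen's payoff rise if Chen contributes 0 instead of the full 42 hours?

14.89 hours

Switching from a contribution of 42 to 0 lets Chen keep an extra 42 hours, but lowers the shared codebase effort by 42, which costs Chen their own share of that drop: 7.1/11 × 42 = 27.11.
Net gain = 42 − 27.11 = 14.89. The private return per contributed unit (0.6455) is below 1, so free-riding is indeed the best response regardless of what the others do.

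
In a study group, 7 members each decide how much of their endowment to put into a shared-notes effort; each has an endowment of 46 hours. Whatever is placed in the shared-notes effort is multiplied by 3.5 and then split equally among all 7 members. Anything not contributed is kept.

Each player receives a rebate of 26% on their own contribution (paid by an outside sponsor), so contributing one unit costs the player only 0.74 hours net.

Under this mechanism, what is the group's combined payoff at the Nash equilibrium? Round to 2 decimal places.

The effective private return is (3.5/7) / 0.74 = 0.6757, which is still under 1, so the mechanism doesn't change anyone's dominant strategy: zero contribution.
Everyone keeps their endowment and the group total is 7 × 46 = 322.

322.00 hours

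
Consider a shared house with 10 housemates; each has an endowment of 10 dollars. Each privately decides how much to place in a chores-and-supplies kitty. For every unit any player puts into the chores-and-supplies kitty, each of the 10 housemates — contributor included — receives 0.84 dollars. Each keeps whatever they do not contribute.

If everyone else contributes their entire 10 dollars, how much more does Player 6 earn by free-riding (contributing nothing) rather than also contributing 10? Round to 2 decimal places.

1.60 dollars

Switching from a contribution of 10 to 0 lets Player 6 keep an extra 10 dollars, but lowers the chores-and-supplies kitty by 10, which costs Player 6 their own share of that drop: 0.84 × 10 = 8.40.
Net gain = 10 − 8.40 = 1.60. The private return per contributed unit (0.84) is below 1, so free-riding is indeed the best response regardless of what the others do.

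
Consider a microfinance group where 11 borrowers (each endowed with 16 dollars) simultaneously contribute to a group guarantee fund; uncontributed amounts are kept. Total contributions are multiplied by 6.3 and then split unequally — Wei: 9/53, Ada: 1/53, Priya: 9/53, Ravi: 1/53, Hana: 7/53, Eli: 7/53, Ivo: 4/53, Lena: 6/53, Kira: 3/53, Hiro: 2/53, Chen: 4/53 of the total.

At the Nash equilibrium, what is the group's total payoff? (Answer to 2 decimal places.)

345.60 dollars

For player j, contributing a unit is worthwhile iff 6.3 × (j's share) ≥ 1, i.e. iff j's share is at least 0.1587.
The shares above 0.1587 belong to Wei and Priya, contributing 16 each; the remaining 9 contribute 0. Total contributed: 32.
The group guarantee fund pays out 6.3 × 32 = 201.60 in total (split across the unequal shares, but the aggregate is all that matters for the group sum).
The 9 free-riders keep 16 each, adding 144. Group total = 144 + 201.60 = 345.60.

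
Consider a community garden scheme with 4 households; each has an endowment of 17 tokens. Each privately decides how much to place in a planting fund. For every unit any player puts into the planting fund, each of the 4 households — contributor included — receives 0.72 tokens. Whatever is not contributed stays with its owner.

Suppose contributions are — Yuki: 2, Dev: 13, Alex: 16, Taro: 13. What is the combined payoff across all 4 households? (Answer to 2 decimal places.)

Total contributed: 2 + 13 + 16 + 13 = 44; total kept: 4 × 17 − 44 = 24.
The planting fund pays out 0.72 × 4 × 44 = 126.72 in aggregate.
Group total = 24 + 126.72 = 150.72.

150.72 tokens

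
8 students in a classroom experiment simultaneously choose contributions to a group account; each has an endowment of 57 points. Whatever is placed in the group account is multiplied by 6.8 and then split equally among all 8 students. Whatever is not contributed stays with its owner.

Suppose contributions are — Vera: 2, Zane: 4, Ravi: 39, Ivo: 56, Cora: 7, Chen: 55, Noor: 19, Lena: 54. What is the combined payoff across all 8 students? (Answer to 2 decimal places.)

1824.80 points

Total contributed: 2 + 4 + 39 + 56 + 7 + 55 + 19 + 54 = 236; total kept: 8 × 57 − 236 = 220.
The group account pays out 6.8 × 236 = 1604.80 in aggregate.
Group total = 220 + 1604.80 = 1824.80.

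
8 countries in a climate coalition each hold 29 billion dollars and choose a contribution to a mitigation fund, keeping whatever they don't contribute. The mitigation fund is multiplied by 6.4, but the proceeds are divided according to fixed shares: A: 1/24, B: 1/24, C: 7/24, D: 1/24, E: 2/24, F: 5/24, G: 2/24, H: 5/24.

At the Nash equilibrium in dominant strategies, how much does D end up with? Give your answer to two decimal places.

52.20 billion dollars

Player j's private return per contributed unit is 6.4 × (j's share). Contributing is weakly dominant for j when that share is at least 1/6.4 = 0.1563, and contributing 0 is dominant otherwise.
C, F and H clear that bar, contributing 29 each; the remaining 5 contribute 0. Total contributed: 87.
D keeps 29 and receives 6.4 × 87 × 1/24 = 23.20 from the mitigation fund, for a payoff of 52.20.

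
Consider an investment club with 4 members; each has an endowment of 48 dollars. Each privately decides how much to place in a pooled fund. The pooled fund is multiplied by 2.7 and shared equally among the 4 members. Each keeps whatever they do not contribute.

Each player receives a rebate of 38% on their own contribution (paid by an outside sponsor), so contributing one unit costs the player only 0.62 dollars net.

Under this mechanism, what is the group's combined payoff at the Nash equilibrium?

591.36 dollars

The effective private return per unit is now (2.7/4) / 0.62 = 1.0887 > 1, so every player's dominant strategy flips to full contribution.
At the Nash equilibrium everyone contributes 48. Group total payoff = 4 × (48 × 0.38 + 2.7 × 48) = 591.36.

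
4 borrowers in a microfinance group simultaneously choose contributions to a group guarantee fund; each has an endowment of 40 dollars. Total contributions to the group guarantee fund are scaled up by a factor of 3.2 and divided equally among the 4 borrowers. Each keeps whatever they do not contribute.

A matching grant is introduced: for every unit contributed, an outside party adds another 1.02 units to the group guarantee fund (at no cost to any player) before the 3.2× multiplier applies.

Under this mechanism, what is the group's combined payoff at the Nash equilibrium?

The effective private return per unit is now 3.2 × 2.02 / 4 = 1.6160 > 1, so every player's dominant strategy flips to full contribution.
At the Nash equilibrium everyone contributes 40. Group total payoff = 3.2 × 2.02 × 160 = 1034.24.

1034.24 dollars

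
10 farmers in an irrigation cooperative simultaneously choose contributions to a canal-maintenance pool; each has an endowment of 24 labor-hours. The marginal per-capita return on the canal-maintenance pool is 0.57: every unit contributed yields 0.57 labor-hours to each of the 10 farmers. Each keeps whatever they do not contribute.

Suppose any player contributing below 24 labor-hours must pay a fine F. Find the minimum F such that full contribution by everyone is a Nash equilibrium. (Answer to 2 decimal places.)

10.32 labor-hours

Given the others contribute fully, the best deviation is to contribute 0 (any partial contribution still incurs the fine and gives up units whose private return 0.57 is below 1).
Deviating from 24 to 0 saves 24 labor-hours but forfeits the deviator's share of the drop in the canal-maintenance pool: 0.57 × 24 = 13.68.
So the deviation gain is 24 − 13.68 = 10.32, and the fine must be at least 10.32 labor-hours to wipe it out.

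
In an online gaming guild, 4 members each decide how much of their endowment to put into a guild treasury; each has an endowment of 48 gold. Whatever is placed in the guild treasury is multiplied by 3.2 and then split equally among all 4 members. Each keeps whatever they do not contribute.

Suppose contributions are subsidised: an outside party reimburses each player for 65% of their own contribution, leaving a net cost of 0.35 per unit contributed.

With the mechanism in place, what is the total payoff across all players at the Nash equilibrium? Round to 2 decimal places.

739.20 gold

With the mechanism, a contributed unit returns (3.2/4) / 0.35 = 2.2857 per unit of net cost to the contributor — now above 1 — so contributing fully is weakly dominant for every player.
So the Nash equilibrium is full contribution by all 4; the group earns 4 × (48 × 0.65 + 3.2 × 48) = 739.20.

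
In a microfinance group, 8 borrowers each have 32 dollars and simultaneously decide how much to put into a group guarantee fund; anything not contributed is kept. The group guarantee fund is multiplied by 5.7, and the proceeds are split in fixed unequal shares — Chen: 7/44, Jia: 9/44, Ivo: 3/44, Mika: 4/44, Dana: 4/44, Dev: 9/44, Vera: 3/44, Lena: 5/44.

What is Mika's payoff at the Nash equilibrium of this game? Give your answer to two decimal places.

65.16 dollars

Player j's private return per contributed unit is 5.7 × (j's share). Contributing is weakly dominant for j when that share is at least 1/5.7 = 0.1754, and contributing 0 is dominant otherwise.
Jia and Dev are above the threshold, contributing 32 each; the remaining 6 contribute 0. Total contributed: 64.
Mika keeps 32 and receives 5.7 × 64 × 4/44 = 33.16 from the group guarantee fund, for a payoff of 65.16.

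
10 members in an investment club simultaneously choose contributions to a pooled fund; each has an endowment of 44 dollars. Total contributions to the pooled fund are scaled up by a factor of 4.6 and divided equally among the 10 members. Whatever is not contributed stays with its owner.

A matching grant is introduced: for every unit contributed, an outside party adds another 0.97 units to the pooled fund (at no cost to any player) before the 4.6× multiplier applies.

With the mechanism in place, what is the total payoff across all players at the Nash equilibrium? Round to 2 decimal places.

440.00 dollars

With the mechanism, a contributed unit returns 4.6 × 1.97 / 10 = 0.9062 per unit of net cost — still below 1 — so contributing 0 remains dominant for every player.
At the Nash equilibrium no one contributes; group total payoff = 10 × 44 = 440.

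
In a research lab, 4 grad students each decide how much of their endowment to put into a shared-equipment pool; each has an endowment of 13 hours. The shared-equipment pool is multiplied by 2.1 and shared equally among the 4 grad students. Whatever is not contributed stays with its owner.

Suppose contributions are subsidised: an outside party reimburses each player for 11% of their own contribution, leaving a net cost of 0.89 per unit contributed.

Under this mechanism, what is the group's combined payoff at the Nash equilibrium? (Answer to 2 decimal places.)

The effective private return is (2.1/4) / 0.89 = 0.5899, which is still under 1, so the mechanism doesn't change anyone's dominant strategy: zero contribution.
At the Nash equilibrium no one contributes; group total payoff = 4 × 13 = 52.

52.00 hours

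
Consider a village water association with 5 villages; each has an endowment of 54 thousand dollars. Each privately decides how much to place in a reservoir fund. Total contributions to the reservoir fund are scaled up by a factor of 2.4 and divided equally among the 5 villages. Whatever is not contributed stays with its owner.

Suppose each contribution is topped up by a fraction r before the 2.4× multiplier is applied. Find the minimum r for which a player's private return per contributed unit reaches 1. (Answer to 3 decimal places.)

1.083

With matching at rate r, one contributed unit becomes (1 + r) in the reservoir fund and returns 2.4 × (1 + r) / 5 to the contributor.
Setting this equal to 1: 1 + r = 5/2.4 = 2.0833.
So the minimum matching rate is r = 2.0833 − 1 = 1.083.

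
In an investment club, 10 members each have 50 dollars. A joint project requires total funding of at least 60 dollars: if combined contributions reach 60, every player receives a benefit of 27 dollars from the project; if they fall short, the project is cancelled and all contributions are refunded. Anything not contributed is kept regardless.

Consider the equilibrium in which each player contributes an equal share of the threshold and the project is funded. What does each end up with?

Equal share of the threshold: 60/10 = 6.
At this profile no one gains by cutting their contribution: any cut drops the total below 60, the project is cancelled, contributions are refunded, and the deviator ends with 50, which is less than 50 − 6 + 27 = 71. Contributing more than 6 just wastes the excess. So contributing exactly 6 is a best response.
Each player's payoff: 50 − 6 + 27 = 71.

71 dollars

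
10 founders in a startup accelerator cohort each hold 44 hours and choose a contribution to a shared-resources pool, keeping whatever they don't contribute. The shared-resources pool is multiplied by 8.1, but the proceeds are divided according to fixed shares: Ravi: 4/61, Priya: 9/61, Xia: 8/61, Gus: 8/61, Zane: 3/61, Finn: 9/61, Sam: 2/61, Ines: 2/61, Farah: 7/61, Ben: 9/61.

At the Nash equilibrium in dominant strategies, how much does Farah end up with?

248.49 hours

A player with share s gets back 8.1·s per unit contributed, so full contribution is dominant for anyone with s > 1/8.1 = 0.1235 and zero contribution is dominant for anyone below.
Priya, Xia, Gus, Finn and Ben are above the threshold, contributing 44 each; the remaining 5 contribute 0. Total contributed: 220.
Farah keeps 44 and receives 8.1 × 220 × 7/61 = 204.49 from the shared-resources pool, for a payoff of 248.49.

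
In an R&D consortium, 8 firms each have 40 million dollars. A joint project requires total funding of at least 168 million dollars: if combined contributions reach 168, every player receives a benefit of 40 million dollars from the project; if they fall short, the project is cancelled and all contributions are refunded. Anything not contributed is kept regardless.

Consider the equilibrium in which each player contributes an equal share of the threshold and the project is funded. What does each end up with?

59 million dollars

Equal share of the threshold: 168/8 = 21.
At this profile no one gains by cutting their contribution: any cut drops the total below 168, the project is cancelled, contributions are refunded, and the deviator ends with 40, which is less than 40 − 21 + 40 = 59. Contributing more than 21 just wastes the excess. So contributing exactly 21 is a best response.
Each player's payoff: 40 − 21 + 40 = 59.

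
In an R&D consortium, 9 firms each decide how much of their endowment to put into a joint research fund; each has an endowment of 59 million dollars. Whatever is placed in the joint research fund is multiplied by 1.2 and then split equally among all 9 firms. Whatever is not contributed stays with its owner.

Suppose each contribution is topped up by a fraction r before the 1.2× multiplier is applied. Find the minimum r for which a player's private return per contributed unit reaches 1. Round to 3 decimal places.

6.500

With matching at rate r, one contributed unit becomes (1 + r) in the joint research fund and returns 1.2 × (1 + r) / 9 to the contributor.
Setting this equal to 1: 1 + r = 9/1.2 = 7.5000.
So the minimum matching rate is r = 7.5000 − 1 = 6.500.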